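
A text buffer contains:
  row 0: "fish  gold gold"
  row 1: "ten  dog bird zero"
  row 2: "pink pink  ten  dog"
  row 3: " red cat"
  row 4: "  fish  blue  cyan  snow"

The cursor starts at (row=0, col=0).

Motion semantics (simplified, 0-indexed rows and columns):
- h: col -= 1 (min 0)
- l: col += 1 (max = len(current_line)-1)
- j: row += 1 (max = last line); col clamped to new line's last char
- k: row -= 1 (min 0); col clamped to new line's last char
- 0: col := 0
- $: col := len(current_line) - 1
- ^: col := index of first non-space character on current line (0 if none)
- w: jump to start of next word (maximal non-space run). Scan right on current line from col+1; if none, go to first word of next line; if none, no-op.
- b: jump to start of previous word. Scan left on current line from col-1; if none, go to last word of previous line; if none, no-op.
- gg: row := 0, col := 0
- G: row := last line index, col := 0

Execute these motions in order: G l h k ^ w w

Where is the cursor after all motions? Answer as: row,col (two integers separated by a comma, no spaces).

Answer: 4,2

Derivation:
After 1 (G): row=4 col=0 char='_'
After 2 (l): row=4 col=1 char='_'
After 3 (h): row=4 col=0 char='_'
After 4 (k): row=3 col=0 char='_'
After 5 (^): row=3 col=1 char='r'
After 6 (w): row=3 col=5 char='c'
After 7 (w): row=4 col=2 char='f'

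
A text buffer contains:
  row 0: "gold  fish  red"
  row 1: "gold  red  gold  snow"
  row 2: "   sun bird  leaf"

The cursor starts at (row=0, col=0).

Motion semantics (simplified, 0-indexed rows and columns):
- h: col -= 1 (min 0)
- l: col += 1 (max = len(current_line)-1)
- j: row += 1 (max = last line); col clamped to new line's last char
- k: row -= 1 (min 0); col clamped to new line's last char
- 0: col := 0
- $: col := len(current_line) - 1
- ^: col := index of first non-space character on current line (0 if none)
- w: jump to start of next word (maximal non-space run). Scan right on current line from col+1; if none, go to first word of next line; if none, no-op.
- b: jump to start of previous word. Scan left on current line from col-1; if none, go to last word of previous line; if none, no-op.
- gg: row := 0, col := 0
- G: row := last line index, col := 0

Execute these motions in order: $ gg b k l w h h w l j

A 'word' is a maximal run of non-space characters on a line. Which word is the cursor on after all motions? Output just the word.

After 1 ($): row=0 col=14 char='d'
After 2 (gg): row=0 col=0 char='g'
After 3 (b): row=0 col=0 char='g'
After 4 (k): row=0 col=0 char='g'
After 5 (l): row=0 col=1 char='o'
After 6 (w): row=0 col=6 char='f'
After 7 (h): row=0 col=5 char='_'
After 8 (h): row=0 col=4 char='_'
After 9 (w): row=0 col=6 char='f'
After 10 (l): row=0 col=7 char='i'
After 11 (j): row=1 col=7 char='e'

Answer: red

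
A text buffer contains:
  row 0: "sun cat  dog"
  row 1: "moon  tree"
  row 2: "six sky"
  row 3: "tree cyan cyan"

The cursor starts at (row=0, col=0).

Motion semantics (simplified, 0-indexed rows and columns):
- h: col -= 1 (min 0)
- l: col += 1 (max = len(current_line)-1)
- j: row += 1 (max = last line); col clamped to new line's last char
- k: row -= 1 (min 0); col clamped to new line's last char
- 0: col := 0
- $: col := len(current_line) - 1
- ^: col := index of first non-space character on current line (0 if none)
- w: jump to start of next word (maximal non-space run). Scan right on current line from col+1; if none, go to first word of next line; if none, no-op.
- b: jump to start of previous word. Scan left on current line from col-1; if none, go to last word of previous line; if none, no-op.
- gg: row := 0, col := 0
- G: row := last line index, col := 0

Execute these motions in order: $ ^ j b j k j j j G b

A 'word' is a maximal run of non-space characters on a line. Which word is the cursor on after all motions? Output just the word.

After 1 ($): row=0 col=11 char='g'
After 2 (^): row=0 col=0 char='s'
After 3 (j): row=1 col=0 char='m'
After 4 (b): row=0 col=9 char='d'
After 5 (j): row=1 col=9 char='e'
After 6 (k): row=0 col=9 char='d'
After 7 (j): row=1 col=9 char='e'
After 8 (j): row=2 col=6 char='y'
After 9 (j): row=3 col=6 char='y'
After 10 (G): row=3 col=0 char='t'
After 11 (b): row=2 col=4 char='s'

Answer: sky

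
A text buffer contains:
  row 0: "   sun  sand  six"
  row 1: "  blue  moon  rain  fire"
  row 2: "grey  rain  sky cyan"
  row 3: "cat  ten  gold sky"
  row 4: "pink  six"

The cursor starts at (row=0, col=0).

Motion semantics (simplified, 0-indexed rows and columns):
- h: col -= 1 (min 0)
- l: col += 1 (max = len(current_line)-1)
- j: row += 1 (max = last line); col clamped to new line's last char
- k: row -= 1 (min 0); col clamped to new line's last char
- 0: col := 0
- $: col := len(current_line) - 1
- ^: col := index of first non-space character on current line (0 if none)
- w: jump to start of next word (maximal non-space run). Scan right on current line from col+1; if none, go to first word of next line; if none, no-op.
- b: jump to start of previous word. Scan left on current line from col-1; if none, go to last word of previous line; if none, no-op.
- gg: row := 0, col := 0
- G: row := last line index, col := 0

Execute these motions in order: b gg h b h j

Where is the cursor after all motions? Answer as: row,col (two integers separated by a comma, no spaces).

After 1 (b): row=0 col=0 char='_'
After 2 (gg): row=0 col=0 char='_'
After 3 (h): row=0 col=0 char='_'
After 4 (b): row=0 col=0 char='_'
After 5 (h): row=0 col=0 char='_'
After 6 (j): row=1 col=0 char='_'

Answer: 1,0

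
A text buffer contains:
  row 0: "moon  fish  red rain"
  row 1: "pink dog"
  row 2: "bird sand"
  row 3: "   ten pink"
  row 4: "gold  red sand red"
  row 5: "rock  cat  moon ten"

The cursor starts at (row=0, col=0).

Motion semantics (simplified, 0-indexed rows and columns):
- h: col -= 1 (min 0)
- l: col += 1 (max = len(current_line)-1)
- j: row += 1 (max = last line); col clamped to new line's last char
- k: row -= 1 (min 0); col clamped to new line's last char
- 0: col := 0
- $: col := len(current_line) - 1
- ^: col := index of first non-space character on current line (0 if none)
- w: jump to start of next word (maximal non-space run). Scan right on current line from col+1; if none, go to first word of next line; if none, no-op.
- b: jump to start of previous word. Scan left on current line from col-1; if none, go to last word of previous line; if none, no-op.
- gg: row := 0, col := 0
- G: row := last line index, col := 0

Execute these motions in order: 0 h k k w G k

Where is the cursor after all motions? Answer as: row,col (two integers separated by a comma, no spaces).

After 1 (0): row=0 col=0 char='m'
After 2 (h): row=0 col=0 char='m'
After 3 (k): row=0 col=0 char='m'
After 4 (k): row=0 col=0 char='m'
After 5 (w): row=0 col=6 char='f'
After 6 (G): row=5 col=0 char='r'
After 7 (k): row=4 col=0 char='g'

Answer: 4,0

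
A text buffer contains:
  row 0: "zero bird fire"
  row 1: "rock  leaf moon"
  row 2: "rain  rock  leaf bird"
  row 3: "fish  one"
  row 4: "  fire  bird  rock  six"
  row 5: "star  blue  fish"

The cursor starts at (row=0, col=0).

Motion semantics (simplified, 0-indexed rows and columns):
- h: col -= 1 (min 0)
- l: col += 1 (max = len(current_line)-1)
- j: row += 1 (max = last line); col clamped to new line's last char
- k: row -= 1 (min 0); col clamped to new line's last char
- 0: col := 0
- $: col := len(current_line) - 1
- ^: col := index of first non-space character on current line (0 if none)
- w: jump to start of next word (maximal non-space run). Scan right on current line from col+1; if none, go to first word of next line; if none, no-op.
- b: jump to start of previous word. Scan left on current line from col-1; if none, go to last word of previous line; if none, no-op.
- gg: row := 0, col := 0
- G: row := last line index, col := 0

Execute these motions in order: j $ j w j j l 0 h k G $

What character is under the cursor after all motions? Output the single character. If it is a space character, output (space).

Answer: h

Derivation:
After 1 (j): row=1 col=0 char='r'
After 2 ($): row=1 col=14 char='n'
After 3 (j): row=2 col=14 char='a'
After 4 (w): row=2 col=17 char='b'
After 5 (j): row=3 col=8 char='e'
After 6 (j): row=4 col=8 char='b'
After 7 (l): row=4 col=9 char='i'
After 8 (0): row=4 col=0 char='_'
After 9 (h): row=4 col=0 char='_'
After 10 (k): row=3 col=0 char='f'
After 11 (G): row=5 col=0 char='s'
After 12 ($): row=5 col=15 char='h'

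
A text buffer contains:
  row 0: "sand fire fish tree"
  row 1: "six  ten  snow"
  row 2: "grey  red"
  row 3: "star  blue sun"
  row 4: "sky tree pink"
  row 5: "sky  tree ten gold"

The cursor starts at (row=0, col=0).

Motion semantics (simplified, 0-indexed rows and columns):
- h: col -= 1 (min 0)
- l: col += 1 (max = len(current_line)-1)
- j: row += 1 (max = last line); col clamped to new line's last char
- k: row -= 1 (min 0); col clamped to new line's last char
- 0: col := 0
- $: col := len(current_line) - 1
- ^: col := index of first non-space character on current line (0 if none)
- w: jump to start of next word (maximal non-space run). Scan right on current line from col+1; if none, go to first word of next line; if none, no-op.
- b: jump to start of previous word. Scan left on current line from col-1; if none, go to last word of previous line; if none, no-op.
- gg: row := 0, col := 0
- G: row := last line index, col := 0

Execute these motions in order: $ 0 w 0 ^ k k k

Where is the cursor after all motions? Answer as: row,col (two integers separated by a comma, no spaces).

Answer: 0,0

Derivation:
After 1 ($): row=0 col=18 char='e'
After 2 (0): row=0 col=0 char='s'
After 3 (w): row=0 col=5 char='f'
After 4 (0): row=0 col=0 char='s'
After 5 (^): row=0 col=0 char='s'
After 6 (k): row=0 col=0 char='s'
After 7 (k): row=0 col=0 char='s'
After 8 (k): row=0 col=0 char='s'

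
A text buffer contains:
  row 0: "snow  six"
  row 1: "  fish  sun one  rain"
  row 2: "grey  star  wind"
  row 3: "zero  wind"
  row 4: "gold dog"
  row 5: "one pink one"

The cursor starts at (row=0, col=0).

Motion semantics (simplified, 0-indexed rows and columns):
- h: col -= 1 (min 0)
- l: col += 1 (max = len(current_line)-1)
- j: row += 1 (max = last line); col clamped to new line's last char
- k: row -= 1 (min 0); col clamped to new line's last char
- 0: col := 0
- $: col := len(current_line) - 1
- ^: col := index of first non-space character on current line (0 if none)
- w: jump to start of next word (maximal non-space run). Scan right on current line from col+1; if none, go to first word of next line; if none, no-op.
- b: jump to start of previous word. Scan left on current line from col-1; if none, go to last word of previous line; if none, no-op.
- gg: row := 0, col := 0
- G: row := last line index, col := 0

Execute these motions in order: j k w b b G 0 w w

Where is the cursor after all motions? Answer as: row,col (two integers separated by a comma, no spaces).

After 1 (j): row=1 col=0 char='_'
After 2 (k): row=0 col=0 char='s'
After 3 (w): row=0 col=6 char='s'
After 4 (b): row=0 col=0 char='s'
After 5 (b): row=0 col=0 char='s'
After 6 (G): row=5 col=0 char='o'
After 7 (0): row=5 col=0 char='o'
After 8 (w): row=5 col=4 char='p'
After 9 (w): row=5 col=9 char='o'

Answer: 5,9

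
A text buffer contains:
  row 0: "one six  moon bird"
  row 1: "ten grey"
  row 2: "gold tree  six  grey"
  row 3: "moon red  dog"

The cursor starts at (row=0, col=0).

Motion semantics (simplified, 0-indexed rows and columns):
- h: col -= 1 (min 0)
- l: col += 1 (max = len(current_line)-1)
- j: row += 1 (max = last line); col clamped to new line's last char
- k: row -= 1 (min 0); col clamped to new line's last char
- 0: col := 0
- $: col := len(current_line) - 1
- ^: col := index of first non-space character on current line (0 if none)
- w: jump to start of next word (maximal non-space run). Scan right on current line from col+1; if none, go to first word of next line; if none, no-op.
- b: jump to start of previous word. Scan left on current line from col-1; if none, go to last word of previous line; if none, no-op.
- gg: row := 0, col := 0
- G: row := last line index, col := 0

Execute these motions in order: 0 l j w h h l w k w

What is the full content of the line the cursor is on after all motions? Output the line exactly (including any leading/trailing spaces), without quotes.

After 1 (0): row=0 col=0 char='o'
After 2 (l): row=0 col=1 char='n'
After 3 (j): row=1 col=1 char='e'
After 4 (w): row=1 col=4 char='g'
After 5 (h): row=1 col=3 char='_'
After 6 (h): row=1 col=2 char='n'
After 7 (l): row=1 col=3 char='_'
After 8 (w): row=1 col=4 char='g'
After 9 (k): row=0 col=4 char='s'
After 10 (w): row=0 col=9 char='m'

Answer: one six  moon bird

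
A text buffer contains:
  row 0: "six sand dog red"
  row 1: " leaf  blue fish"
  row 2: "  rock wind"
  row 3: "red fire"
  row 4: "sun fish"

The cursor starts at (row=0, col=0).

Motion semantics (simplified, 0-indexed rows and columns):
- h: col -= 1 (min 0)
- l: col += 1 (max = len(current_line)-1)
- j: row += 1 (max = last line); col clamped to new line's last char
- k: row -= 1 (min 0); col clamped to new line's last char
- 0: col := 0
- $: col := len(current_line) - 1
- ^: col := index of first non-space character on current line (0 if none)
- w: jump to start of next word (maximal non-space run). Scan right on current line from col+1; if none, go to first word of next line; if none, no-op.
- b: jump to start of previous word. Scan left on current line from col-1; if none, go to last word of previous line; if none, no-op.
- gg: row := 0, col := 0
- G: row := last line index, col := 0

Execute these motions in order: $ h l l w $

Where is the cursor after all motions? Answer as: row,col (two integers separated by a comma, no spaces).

After 1 ($): row=0 col=15 char='d'
After 2 (h): row=0 col=14 char='e'
After 3 (l): row=0 col=15 char='d'
After 4 (l): row=0 col=15 char='d'
After 5 (w): row=1 col=1 char='l'
After 6 ($): row=1 col=15 char='h'

Answer: 1,15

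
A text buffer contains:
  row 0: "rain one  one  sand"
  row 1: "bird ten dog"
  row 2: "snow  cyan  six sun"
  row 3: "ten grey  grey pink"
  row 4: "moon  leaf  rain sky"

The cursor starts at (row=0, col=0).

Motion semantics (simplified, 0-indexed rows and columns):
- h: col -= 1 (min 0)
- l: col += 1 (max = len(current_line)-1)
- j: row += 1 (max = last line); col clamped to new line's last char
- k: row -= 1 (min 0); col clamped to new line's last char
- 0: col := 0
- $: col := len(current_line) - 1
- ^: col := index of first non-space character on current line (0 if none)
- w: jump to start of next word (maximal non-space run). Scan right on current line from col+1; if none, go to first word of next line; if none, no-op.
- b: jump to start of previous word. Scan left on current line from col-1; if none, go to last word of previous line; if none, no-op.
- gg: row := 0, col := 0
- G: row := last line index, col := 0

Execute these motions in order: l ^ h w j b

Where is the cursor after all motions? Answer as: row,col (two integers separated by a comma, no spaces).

Answer: 1,0

Derivation:
After 1 (l): row=0 col=1 char='a'
After 2 (^): row=0 col=0 char='r'
After 3 (h): row=0 col=0 char='r'
After 4 (w): row=0 col=5 char='o'
After 5 (j): row=1 col=5 char='t'
After 6 (b): row=1 col=0 char='b'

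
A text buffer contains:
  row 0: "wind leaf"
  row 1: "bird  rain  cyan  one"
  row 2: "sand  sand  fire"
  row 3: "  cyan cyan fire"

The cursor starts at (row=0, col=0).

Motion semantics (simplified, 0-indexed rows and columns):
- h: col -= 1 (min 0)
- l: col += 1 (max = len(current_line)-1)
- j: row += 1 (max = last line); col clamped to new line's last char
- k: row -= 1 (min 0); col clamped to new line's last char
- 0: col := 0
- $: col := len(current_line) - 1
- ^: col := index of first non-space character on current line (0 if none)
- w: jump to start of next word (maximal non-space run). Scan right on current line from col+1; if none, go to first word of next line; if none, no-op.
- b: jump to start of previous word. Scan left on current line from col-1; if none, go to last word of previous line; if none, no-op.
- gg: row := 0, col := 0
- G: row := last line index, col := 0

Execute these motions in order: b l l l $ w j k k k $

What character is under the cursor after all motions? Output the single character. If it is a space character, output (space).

After 1 (b): row=0 col=0 char='w'
After 2 (l): row=0 col=1 char='i'
After 3 (l): row=0 col=2 char='n'
After 4 (l): row=0 col=3 char='d'
After 5 ($): row=0 col=8 char='f'
After 6 (w): row=1 col=0 char='b'
After 7 (j): row=2 col=0 char='s'
After 8 (k): row=1 col=0 char='b'
After 9 (k): row=0 col=0 char='w'
After 10 (k): row=0 col=0 char='w'
After 11 ($): row=0 col=8 char='f'

Answer: f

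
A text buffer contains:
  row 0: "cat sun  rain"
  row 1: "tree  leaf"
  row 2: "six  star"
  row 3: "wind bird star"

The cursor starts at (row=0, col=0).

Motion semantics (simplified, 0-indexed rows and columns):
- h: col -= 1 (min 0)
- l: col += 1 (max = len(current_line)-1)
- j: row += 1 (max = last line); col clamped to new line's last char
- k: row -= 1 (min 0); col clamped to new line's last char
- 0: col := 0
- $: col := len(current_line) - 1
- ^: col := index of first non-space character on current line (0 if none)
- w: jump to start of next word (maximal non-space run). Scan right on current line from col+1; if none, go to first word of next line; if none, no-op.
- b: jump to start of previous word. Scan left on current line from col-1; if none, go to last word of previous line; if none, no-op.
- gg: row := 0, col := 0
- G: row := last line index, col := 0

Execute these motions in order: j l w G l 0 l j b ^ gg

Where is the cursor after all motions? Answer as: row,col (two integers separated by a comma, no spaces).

Answer: 0,0

Derivation:
After 1 (j): row=1 col=0 char='t'
After 2 (l): row=1 col=1 char='r'
After 3 (w): row=1 col=6 char='l'
After 4 (G): row=3 col=0 char='w'
After 5 (l): row=3 col=1 char='i'
After 6 (0): row=3 col=0 char='w'
After 7 (l): row=3 col=1 char='i'
After 8 (j): row=3 col=1 char='i'
After 9 (b): row=3 col=0 char='w'
After 10 (^): row=3 col=0 char='w'
After 11 (gg): row=0 col=0 char='c'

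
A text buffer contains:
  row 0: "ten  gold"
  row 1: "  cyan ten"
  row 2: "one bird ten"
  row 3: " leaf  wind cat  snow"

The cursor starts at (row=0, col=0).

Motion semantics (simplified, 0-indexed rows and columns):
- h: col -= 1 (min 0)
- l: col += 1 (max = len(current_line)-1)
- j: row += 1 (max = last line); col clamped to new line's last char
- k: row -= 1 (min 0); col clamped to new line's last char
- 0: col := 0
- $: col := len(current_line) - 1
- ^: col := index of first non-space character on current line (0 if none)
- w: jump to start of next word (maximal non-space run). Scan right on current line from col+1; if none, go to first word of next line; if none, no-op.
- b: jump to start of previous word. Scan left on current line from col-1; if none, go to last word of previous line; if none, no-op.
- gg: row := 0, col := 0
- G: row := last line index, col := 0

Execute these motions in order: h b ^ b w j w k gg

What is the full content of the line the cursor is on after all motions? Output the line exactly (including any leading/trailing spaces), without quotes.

Answer: ten  gold

Derivation:
After 1 (h): row=0 col=0 char='t'
After 2 (b): row=0 col=0 char='t'
After 3 (^): row=0 col=0 char='t'
After 4 (b): row=0 col=0 char='t'
After 5 (w): row=0 col=5 char='g'
After 6 (j): row=1 col=5 char='n'
After 7 (w): row=1 col=7 char='t'
After 8 (k): row=0 col=7 char='l'
After 9 (gg): row=0 col=0 char='t'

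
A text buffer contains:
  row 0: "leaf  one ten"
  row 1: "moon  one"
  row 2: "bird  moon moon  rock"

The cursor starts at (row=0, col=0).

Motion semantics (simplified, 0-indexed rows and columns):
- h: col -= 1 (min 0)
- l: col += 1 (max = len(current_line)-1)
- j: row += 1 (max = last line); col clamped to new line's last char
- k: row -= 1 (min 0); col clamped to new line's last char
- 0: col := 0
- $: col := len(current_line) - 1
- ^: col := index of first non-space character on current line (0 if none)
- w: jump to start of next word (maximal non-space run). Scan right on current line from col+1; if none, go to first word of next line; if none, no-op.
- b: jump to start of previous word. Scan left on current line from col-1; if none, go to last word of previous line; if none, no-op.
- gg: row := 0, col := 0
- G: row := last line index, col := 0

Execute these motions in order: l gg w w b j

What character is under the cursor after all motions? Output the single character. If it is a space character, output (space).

After 1 (l): row=0 col=1 char='e'
After 2 (gg): row=0 col=0 char='l'
After 3 (w): row=0 col=6 char='o'
After 4 (w): row=0 col=10 char='t'
After 5 (b): row=0 col=6 char='o'
After 6 (j): row=1 col=6 char='o'

Answer: o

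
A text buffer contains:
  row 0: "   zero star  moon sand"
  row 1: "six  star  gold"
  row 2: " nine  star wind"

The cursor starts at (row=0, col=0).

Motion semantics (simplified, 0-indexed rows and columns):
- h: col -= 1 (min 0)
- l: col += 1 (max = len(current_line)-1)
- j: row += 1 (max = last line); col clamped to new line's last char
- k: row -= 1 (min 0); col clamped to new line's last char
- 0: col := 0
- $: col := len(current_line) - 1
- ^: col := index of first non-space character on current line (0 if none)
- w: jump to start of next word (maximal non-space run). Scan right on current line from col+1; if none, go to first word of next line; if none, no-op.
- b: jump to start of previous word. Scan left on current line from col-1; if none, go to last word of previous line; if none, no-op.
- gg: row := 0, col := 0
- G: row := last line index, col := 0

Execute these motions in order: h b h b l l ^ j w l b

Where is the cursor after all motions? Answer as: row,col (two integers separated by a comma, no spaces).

After 1 (h): row=0 col=0 char='_'
After 2 (b): row=0 col=0 char='_'
After 3 (h): row=0 col=0 char='_'
After 4 (b): row=0 col=0 char='_'
After 5 (l): row=0 col=1 char='_'
After 6 (l): row=0 col=2 char='_'
After 7 (^): row=0 col=3 char='z'
After 8 (j): row=1 col=3 char='_'
After 9 (w): row=1 col=5 char='s'
After 10 (l): row=1 col=6 char='t'
After 11 (b): row=1 col=5 char='s'

Answer: 1,5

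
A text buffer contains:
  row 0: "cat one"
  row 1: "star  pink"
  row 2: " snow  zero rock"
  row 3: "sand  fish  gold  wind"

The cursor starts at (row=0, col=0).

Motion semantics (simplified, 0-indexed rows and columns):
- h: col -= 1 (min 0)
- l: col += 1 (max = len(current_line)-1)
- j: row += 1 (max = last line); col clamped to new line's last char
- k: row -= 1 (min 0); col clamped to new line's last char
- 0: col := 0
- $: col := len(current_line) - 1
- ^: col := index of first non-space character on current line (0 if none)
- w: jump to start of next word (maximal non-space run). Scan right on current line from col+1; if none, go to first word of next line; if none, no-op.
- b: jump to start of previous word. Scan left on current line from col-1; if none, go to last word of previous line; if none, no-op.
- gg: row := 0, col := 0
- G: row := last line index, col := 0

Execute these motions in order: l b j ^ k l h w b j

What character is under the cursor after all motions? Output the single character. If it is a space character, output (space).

Answer: s

Derivation:
After 1 (l): row=0 col=1 char='a'
After 2 (b): row=0 col=0 char='c'
After 3 (j): row=1 col=0 char='s'
After 4 (^): row=1 col=0 char='s'
After 5 (k): row=0 col=0 char='c'
After 6 (l): row=0 col=1 char='a'
After 7 (h): row=0 col=0 char='c'
After 8 (w): row=0 col=4 char='o'
After 9 (b): row=0 col=0 char='c'
After 10 (j): row=1 col=0 char='s'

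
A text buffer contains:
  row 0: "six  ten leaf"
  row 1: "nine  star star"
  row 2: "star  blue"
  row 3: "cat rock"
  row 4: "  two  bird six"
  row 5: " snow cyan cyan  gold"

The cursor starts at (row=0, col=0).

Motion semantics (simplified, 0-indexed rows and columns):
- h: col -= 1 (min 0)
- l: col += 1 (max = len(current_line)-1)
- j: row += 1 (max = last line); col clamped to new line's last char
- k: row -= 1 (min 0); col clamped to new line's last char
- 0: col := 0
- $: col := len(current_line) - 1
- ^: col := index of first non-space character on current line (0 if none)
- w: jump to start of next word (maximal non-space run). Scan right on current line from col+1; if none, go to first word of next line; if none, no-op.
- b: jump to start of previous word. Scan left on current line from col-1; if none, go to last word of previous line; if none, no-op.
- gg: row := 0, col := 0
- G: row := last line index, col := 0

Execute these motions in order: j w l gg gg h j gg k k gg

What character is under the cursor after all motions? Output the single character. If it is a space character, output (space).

Answer: s

Derivation:
After 1 (j): row=1 col=0 char='n'
After 2 (w): row=1 col=6 char='s'
After 3 (l): row=1 col=7 char='t'
After 4 (gg): row=0 col=0 char='s'
After 5 (gg): row=0 col=0 char='s'
After 6 (h): row=0 col=0 char='s'
After 7 (j): row=1 col=0 char='n'
After 8 (gg): row=0 col=0 char='s'
After 9 (k): row=0 col=0 char='s'
After 10 (k): row=0 col=0 char='s'
After 11 (gg): row=0 col=0 char='s'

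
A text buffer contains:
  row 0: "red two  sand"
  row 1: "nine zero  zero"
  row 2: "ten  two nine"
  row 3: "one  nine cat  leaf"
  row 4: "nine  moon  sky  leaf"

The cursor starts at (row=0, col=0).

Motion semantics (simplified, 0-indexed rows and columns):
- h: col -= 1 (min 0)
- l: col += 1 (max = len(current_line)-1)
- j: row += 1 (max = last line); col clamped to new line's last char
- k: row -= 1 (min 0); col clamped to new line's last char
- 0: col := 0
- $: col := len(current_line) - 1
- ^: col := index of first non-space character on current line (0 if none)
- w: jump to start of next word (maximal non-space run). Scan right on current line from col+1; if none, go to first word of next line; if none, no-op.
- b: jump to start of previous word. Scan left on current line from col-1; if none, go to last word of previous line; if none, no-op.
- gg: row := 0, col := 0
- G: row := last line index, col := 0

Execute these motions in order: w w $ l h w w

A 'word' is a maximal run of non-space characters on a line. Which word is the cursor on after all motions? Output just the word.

Answer: zero

Derivation:
After 1 (w): row=0 col=4 char='t'
After 2 (w): row=0 col=9 char='s'
After 3 ($): row=0 col=12 char='d'
After 4 (l): row=0 col=12 char='d'
After 5 (h): row=0 col=11 char='n'
After 6 (w): row=1 col=0 char='n'
After 7 (w): row=1 col=5 char='z'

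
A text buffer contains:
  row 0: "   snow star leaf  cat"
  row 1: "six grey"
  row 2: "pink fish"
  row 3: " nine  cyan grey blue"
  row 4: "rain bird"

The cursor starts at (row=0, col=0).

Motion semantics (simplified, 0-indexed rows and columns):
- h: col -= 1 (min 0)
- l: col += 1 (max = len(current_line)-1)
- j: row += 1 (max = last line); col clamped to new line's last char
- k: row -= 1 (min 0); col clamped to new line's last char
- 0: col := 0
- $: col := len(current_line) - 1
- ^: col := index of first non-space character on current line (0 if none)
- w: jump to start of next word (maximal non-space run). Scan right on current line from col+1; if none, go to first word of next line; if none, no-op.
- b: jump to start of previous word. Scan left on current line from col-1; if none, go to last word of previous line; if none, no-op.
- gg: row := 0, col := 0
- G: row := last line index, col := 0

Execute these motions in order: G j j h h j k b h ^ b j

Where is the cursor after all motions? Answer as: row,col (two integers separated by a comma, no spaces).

After 1 (G): row=4 col=0 char='r'
After 2 (j): row=4 col=0 char='r'
After 3 (j): row=4 col=0 char='r'
After 4 (h): row=4 col=0 char='r'
After 5 (h): row=4 col=0 char='r'
After 6 (j): row=4 col=0 char='r'
After 7 (k): row=3 col=0 char='_'
After 8 (b): row=2 col=5 char='f'
After 9 (h): row=2 col=4 char='_'
After 10 (^): row=2 col=0 char='p'
After 11 (b): row=1 col=4 char='g'
After 12 (j): row=2 col=4 char='_'

Answer: 2,4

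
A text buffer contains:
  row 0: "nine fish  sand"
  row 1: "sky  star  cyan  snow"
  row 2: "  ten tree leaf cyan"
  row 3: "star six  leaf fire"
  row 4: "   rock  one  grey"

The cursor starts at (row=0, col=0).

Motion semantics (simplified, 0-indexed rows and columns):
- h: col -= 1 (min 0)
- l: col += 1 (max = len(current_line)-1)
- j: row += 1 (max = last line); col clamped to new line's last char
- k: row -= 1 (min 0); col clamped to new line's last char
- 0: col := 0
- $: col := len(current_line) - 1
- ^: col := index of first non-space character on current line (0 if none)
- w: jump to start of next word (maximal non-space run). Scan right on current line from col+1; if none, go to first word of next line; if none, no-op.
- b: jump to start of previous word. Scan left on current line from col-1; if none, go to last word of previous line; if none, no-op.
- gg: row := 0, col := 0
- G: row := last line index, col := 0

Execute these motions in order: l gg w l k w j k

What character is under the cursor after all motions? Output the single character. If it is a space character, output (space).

Answer: s

Derivation:
After 1 (l): row=0 col=1 char='i'
After 2 (gg): row=0 col=0 char='n'
After 3 (w): row=0 col=5 char='f'
After 4 (l): row=0 col=6 char='i'
After 5 (k): row=0 col=6 char='i'
After 6 (w): row=0 col=11 char='s'
After 7 (j): row=1 col=11 char='c'
After 8 (k): row=0 col=11 char='s'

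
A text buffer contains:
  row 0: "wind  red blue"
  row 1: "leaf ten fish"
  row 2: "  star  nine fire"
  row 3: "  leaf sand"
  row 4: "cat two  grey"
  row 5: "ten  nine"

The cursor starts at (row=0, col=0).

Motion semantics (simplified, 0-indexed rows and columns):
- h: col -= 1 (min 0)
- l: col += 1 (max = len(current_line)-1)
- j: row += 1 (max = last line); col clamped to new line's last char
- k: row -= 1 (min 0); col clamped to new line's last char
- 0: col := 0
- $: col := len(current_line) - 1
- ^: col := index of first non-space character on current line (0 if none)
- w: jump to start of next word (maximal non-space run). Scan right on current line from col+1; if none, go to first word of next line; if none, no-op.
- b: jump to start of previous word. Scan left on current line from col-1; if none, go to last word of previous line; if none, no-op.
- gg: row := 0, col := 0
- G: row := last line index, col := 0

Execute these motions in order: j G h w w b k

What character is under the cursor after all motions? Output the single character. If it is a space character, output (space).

Answer: c

Derivation:
After 1 (j): row=1 col=0 char='l'
After 2 (G): row=5 col=0 char='t'
After 3 (h): row=5 col=0 char='t'
After 4 (w): row=5 col=5 char='n'
After 5 (w): row=5 col=5 char='n'
After 6 (b): row=5 col=0 char='t'
After 7 (k): row=4 col=0 char='c'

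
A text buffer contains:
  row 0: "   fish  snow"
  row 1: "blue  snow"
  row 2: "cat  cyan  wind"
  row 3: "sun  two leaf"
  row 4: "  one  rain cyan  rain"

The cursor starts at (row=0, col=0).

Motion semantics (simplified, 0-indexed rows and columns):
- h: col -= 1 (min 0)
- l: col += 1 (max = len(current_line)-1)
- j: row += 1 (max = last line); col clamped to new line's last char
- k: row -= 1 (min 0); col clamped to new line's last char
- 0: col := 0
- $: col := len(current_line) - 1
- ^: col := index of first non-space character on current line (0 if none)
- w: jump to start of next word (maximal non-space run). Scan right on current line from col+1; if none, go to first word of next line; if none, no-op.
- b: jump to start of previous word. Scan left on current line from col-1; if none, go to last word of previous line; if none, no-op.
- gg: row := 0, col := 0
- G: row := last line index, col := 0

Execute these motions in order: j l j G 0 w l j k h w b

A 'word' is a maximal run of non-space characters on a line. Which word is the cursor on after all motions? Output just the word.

After 1 (j): row=1 col=0 char='b'
After 2 (l): row=1 col=1 char='l'
After 3 (j): row=2 col=1 char='a'
After 4 (G): row=4 col=0 char='_'
After 5 (0): row=4 col=0 char='_'
After 6 (w): row=4 col=2 char='o'
After 7 (l): row=4 col=3 char='n'
After 8 (j): row=4 col=3 char='n'
After 9 (k): row=3 col=3 char='_'
After 10 (h): row=3 col=2 char='n'
After 11 (w): row=3 col=5 char='t'
After 12 (b): row=3 col=0 char='s'

Answer: sun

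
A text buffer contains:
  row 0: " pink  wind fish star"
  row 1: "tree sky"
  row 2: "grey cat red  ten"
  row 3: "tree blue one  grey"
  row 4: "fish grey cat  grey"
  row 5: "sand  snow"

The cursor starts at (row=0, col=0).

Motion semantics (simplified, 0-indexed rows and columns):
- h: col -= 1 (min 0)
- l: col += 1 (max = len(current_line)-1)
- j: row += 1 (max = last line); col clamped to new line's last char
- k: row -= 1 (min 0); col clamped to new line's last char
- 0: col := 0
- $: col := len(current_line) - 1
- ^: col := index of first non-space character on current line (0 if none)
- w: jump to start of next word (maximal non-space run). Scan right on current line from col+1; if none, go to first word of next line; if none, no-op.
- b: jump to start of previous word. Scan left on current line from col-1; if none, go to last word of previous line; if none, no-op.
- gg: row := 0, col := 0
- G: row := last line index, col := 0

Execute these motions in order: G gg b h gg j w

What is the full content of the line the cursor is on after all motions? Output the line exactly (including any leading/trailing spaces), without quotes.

Answer: tree sky

Derivation:
After 1 (G): row=5 col=0 char='s'
After 2 (gg): row=0 col=0 char='_'
After 3 (b): row=0 col=0 char='_'
After 4 (h): row=0 col=0 char='_'
After 5 (gg): row=0 col=0 char='_'
After 6 (j): row=1 col=0 char='t'
After 7 (w): row=1 col=5 char='s'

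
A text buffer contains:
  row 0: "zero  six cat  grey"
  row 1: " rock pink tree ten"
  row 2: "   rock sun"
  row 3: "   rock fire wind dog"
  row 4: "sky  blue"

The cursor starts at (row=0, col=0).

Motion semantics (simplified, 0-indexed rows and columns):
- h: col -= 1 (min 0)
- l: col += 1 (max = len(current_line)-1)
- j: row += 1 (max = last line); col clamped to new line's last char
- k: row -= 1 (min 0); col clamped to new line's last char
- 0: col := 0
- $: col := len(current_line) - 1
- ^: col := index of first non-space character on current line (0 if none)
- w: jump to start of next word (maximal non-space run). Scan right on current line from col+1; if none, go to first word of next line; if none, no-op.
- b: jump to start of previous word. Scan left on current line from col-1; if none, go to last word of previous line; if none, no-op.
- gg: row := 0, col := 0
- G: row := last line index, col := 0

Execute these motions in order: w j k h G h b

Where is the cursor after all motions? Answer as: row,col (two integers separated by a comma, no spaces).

Answer: 3,18

Derivation:
After 1 (w): row=0 col=6 char='s'
After 2 (j): row=1 col=6 char='p'
After 3 (k): row=0 col=6 char='s'
After 4 (h): row=0 col=5 char='_'
After 5 (G): row=4 col=0 char='s'
After 6 (h): row=4 col=0 char='s'
After 7 (b): row=3 col=18 char='d'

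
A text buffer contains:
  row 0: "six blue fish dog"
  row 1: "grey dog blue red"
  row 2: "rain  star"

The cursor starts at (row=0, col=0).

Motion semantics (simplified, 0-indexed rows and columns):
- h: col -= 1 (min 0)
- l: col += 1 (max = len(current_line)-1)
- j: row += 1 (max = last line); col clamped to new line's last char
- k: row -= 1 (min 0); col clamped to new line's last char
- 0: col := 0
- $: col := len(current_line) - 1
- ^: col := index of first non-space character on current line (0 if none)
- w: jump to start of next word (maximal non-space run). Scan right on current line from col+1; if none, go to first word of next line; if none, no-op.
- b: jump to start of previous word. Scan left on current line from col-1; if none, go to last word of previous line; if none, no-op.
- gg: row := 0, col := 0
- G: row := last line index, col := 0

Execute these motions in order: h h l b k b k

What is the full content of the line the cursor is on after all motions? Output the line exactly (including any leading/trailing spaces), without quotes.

After 1 (h): row=0 col=0 char='s'
After 2 (h): row=0 col=0 char='s'
After 3 (l): row=0 col=1 char='i'
After 4 (b): row=0 col=0 char='s'
After 5 (k): row=0 col=0 char='s'
After 6 (b): row=0 col=0 char='s'
After 7 (k): row=0 col=0 char='s'

Answer: six blue fish dog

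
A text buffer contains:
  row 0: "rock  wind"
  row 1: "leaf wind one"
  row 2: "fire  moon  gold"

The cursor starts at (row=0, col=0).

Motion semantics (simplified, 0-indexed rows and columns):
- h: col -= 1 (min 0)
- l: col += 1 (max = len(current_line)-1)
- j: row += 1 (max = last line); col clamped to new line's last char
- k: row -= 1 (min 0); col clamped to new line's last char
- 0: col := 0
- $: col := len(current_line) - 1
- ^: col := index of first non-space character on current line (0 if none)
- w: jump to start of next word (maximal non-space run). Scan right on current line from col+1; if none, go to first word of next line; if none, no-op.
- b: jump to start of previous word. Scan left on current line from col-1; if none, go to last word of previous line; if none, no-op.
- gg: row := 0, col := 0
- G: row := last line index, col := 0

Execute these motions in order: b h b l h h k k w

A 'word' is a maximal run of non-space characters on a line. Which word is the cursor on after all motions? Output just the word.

Answer: wind

Derivation:
After 1 (b): row=0 col=0 char='r'
After 2 (h): row=0 col=0 char='r'
After 3 (b): row=0 col=0 char='r'
After 4 (l): row=0 col=1 char='o'
After 5 (h): row=0 col=0 char='r'
After 6 (h): row=0 col=0 char='r'
After 7 (k): row=0 col=0 char='r'
After 8 (k): row=0 col=0 char='r'
After 9 (w): row=0 col=6 char='w'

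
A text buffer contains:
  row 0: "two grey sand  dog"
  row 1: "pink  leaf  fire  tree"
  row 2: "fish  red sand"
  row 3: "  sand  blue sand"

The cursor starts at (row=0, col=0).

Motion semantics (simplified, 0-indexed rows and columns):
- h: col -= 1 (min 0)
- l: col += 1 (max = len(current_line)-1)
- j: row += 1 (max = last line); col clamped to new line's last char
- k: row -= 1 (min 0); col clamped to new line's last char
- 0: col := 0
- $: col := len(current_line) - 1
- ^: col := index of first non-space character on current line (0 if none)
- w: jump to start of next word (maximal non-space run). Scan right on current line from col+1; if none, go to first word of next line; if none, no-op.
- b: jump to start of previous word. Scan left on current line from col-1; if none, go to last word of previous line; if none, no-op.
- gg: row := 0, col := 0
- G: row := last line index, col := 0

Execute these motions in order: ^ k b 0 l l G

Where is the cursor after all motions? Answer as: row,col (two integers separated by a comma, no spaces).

Answer: 3,0

Derivation:
After 1 (^): row=0 col=0 char='t'
After 2 (k): row=0 col=0 char='t'
After 3 (b): row=0 col=0 char='t'
After 4 (0): row=0 col=0 char='t'
After 5 (l): row=0 col=1 char='w'
After 6 (l): row=0 col=2 char='o'
After 7 (G): row=3 col=0 char='_'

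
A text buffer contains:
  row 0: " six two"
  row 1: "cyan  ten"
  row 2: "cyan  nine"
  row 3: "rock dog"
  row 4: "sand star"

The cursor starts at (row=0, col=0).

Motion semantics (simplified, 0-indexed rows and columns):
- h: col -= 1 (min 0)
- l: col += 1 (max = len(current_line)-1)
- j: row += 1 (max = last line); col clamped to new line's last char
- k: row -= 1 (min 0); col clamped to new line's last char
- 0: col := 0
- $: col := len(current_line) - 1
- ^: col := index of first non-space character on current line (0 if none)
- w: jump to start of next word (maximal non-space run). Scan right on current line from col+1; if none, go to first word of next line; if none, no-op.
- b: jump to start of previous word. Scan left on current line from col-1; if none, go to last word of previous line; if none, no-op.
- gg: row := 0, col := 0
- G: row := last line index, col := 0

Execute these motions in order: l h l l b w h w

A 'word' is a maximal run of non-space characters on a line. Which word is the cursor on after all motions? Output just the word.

After 1 (l): row=0 col=1 char='s'
After 2 (h): row=0 col=0 char='_'
After 3 (l): row=0 col=1 char='s'
After 4 (l): row=0 col=2 char='i'
After 5 (b): row=0 col=1 char='s'
After 6 (w): row=0 col=5 char='t'
After 7 (h): row=0 col=4 char='_'
After 8 (w): row=0 col=5 char='t'

Answer: two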